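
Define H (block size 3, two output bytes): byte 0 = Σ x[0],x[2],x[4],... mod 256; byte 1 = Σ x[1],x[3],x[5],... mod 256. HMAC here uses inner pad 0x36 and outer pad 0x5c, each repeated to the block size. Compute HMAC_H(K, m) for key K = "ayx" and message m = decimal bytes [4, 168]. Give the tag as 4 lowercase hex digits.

Key "ayx" = 61 79 78 is exactly B = 3 bytes: K' = 61 79 78.
K' ⊕ ipad = 57 4f 4e.  K' ⊕ opad = 3d 25 24.
Inner input = (K'⊕ipad) ∥ m = 57 4f 4e ∥ 04 a8.
Inner hash: even-index sum = 333 mod 256 = 77; odd-index sum = 83 mod 256 = 83 → 4d 53.
Outer input = (K'⊕opad) ∥ inner = 3d 25 24 ∥ 4d 53.
Outer hash (tag): even-index sum = 180 mod 256 = 180; odd-index sum = 114 mod 256 = 114 → b4 72.

b472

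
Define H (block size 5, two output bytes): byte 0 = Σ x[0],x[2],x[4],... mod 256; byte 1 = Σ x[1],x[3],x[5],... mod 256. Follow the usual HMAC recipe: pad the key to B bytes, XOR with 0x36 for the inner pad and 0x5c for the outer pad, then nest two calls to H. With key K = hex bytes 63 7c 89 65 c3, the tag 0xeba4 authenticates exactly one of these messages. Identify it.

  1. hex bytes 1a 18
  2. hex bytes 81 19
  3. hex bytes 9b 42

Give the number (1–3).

3

Key hex bytes 63 7c 89 65 c3 is exactly B = 5 bytes: K' = 63 7c 89 65 c3.
K' ⊕ ipad = 55 4a bf 53 f5; K' ⊕ opad = 3f 20 d5 39 9f.
m1: inner = H(55 4a bf 53 f5 1a 18) = 21 b7; tag = H(3f 20 d5 39 9f 21 b7) = 6a7a
m2: inner = H(55 4a bf 53 f5 81 19) = 22 1e; tag = H(3f 20 d5 39 9f 22 1e) = d17b
m3: inner = H(55 4a bf 53 f5 9b 42) = 4b 38; tag = H(3f 20 d5 39 9f 4b 38) = eba4 ← matches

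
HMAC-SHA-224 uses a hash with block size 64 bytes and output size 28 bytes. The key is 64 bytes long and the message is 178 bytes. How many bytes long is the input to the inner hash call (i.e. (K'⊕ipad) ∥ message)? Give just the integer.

242

Key is 64 ≤ 64 bytes, zero-padded: |K'| = 64.
Inner input = (K'⊕ipad) ∥ m → 64 + 178 = 242 bytes.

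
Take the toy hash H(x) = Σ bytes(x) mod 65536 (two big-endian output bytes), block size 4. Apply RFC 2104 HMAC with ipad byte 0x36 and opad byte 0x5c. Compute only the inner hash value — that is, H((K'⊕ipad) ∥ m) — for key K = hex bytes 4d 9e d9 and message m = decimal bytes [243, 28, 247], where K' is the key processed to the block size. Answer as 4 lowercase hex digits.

044e

Key hex bytes 4d 9e d9 is 3 bytes ≤ B = 4; zero-pad to 4 bytes: K' = 4d 9e d9 00.
K' ⊕ ipad = 7b a8 ef 36.
Inner input = 7b a8 ef 36 ∥ f3 1c f7.
Inner hash: sum = 123+168+239+54+243+28+247 = 1102 → 04 4e.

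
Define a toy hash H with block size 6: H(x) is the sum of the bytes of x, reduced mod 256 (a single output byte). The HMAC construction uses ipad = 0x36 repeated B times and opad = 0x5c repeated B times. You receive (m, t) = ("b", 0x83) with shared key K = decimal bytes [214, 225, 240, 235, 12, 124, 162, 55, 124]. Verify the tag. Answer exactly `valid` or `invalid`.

Key decimal bytes [214, 225, 240, 235, 12, 124, 162, 55, 124] = d6 e1 f0 eb 0c 7c a2 37 7c is 9 bytes > B = 6, so hash it first: H(key) = 6f, then zero-pad to 6 bytes: K' = 6f 00 00 00 00 00.
K' ⊕ ipad = 59 36 36 36 36 36; K' ⊕ opad = 33 5c 5c 5c 5c 5c.
Inner hash: sum = 89+54+54+54+54+54+98 = 457; mod 256 = 201 → c9.
Outer hash (recomputed tag): sum = 51+92+92+92+92+92+201 = 712; mod 256 = 200 → c8.
Recomputed tag = c8; claimed = 83 → mismatch.

invalid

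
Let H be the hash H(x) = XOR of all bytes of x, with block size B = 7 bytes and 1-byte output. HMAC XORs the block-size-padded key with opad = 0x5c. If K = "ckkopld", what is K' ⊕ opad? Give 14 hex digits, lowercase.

Key "ckkopld" = 63 6b 6b 6f 70 6c 64 is exactly B = 7 bytes: K' = 63 6b 6b 6f 70 6c 64.
XOR each byte with 0x5c: 63⊕5c=3f, 6b⊕5c=37, 6b⊕5c=37, 6f⊕5c=33, 70⊕5c=2c, 6c⊕5c=30, 64⊕5c=38.

3f3737332c3038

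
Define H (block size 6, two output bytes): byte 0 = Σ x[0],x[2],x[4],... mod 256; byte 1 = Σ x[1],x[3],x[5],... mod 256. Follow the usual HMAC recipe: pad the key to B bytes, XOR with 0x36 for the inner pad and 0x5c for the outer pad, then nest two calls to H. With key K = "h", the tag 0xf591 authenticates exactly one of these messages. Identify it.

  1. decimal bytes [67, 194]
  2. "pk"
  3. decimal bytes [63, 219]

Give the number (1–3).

3

Key "h" = 68 is 1 byte ≤ B = 6; zero-pad to 6 bytes: K' = 68 00 00 00 00 00.
K' ⊕ ipad = 5e 36 36 36 36 36; K' ⊕ opad = 34 5c 5c 5c 5c 5c.
m1: inner = H(5e 36 36 36 36 36 43 c2) = 0d 64; tag = H(34 5c 5c 5c 5c 5c 0d 64) = f978
m2: inner = H(5e 36 36 36 36 36 70 6b) = 3a 0d; tag = H(34 5c 5c 5c 5c 5c 3a 0d) = 2621
m3: inner = H(5e 36 36 36 36 36 3f db) = 09 7d; tag = H(34 5c 5c 5c 5c 5c 09 7d) = f591 ← matches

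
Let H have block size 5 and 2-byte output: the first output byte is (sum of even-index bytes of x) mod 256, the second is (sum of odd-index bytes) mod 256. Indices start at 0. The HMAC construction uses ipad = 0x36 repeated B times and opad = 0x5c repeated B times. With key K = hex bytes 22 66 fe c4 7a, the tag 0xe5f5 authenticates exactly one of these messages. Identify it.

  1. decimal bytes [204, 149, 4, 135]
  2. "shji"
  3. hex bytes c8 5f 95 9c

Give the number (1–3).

3

Key hex bytes 22 66 fe c4 7a is exactly B = 5 bytes: K' = 22 66 fe c4 7a.
K' ⊕ ipad = 14 50 c8 f2 4c; K' ⊕ opad = 7e 3a a2 98 26.
m1: inner = H(14 50 c8 f2 4c cc 95 04 87) = 44 12; tag = H(7e 3a a2 98 26 44 12) = 5816
m2: inner = H(14 50 c8 f2 4c 73 68 6a 69) = f9 1f; tag = H(7e 3a a2 98 26 f9 1f) = 65cb
m3: inner = H(14 50 c8 f2 4c c8 5f 95 9c) = 23 9f; tag = H(7e 3a a2 98 26 23 9f) = e5f5 ← matches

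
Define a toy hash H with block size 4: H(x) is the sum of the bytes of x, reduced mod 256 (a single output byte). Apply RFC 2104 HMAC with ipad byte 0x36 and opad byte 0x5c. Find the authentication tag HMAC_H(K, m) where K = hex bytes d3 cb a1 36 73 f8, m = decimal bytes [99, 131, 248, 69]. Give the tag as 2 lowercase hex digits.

Key hex bytes d3 cb a1 36 73 f8 is 6 bytes > B = 4, so hash it first: H(key) = e0, then zero-pad to 4 bytes: K' = e0 00 00 00.
K' ⊕ ipad = d6 36 36 36.  K' ⊕ opad = bc 5c 5c 5c.
Inner input = (K'⊕ipad) ∥ m = d6 36 36 36 ∥ 63 83 f8 45.
Inner hash: sum = 214+54+54+54+99+131+248+69 = 923; mod 256 = 155 → 9b.
Outer input = (K'⊕opad) ∥ inner = bc 5c 5c 5c ∥ 9b.
Outer hash (tag): sum = 188+92+92+92+155 = 619; mod 256 = 107 → 6b.

6b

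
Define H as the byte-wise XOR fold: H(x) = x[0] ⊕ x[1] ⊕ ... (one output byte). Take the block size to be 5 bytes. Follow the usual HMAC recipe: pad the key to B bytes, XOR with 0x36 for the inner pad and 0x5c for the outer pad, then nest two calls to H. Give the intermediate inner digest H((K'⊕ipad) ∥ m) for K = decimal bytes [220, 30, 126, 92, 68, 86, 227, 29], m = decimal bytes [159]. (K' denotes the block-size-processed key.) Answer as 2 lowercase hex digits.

Key decimal bytes [220, 30, 126, 92, 68, 86, 227, 29] = dc 1e 7e 5c 44 56 e3 1d is 8 bytes > B = 5, so hash it first: H(key) = 0c, then zero-pad to 5 bytes: K' = 0c 00 00 00 00.
K' ⊕ ipad = 3a 36 36 36 36.
Inner input = 3a 36 36 36 36 ∥ 9f.
Inner hash: XOR 3a⊕36⊕36⊕36⊕36⊕9f = a5.

a5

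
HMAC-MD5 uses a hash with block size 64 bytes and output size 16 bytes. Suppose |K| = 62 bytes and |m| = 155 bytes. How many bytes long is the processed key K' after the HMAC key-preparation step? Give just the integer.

64

Key is 62 ≤ 64 bytes, zero-padded: |K'| = 64.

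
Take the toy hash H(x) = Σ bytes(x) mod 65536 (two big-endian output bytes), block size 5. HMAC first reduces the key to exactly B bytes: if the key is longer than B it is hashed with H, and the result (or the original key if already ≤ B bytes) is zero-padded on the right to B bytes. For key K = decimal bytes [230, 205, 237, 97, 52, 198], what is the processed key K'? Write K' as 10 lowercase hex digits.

|K| = 6 > B = 5, so first hash the key.
H(K): sum = 230+205+237+97+52+198 = 1019 → 03 fb.
Zero-pad H(K) = 03 fb to 5 bytes: K' = 03 fb 00 00 00.

03fb000000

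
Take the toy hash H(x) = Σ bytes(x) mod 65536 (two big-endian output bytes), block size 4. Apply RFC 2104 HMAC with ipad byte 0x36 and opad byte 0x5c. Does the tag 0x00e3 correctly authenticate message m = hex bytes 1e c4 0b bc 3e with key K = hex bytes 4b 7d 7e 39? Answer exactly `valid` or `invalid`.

Key hex bytes 4b 7d 7e 39 is exactly B = 4 bytes: K' = 4b 7d 7e 39.
K' ⊕ ipad = 7d 4b 48 0f; K' ⊕ opad = 17 21 22 65.
Inner hash: sum = 125+75+72+15+30+196+11+188+62 = 774 → 03 06.
Outer hash (recomputed tag): sum = 23+33+34+101+3+6 = 200 → 00 c8.
Recomputed tag = 00c8; claimed = 00e3 → mismatch.

invalid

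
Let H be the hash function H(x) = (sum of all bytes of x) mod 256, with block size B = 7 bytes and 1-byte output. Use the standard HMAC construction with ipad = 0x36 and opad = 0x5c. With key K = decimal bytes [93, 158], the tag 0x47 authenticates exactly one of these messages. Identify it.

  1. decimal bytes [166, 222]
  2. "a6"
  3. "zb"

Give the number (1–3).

Key decimal bytes [93, 158] = 5d 9e is 2 bytes ≤ B = 7; zero-pad to 7 bytes: K' = 5d 9e 00 00 00 00 00.
K' ⊕ ipad = 6b a8 36 36 36 36 36; K' ⊕ opad = 01 c2 5c 5c 5c 5c 5c.
m1: inner = H(6b a8 36 36 36 36 36 a6 de) = a5; tag = H(01 c2 5c 5c 5c 5c 5c a5) = 34
m2: inner = H(6b a8 36 36 36 36 36 61 36) = b8; tag = H(01 c2 5c 5c 5c 5c 5c b8) = 47 ← matches
m3: inner = H(6b a8 36 36 36 36 36 7a 62) = fd; tag = H(01 c2 5c 5c 5c 5c 5c fd) = 8c

2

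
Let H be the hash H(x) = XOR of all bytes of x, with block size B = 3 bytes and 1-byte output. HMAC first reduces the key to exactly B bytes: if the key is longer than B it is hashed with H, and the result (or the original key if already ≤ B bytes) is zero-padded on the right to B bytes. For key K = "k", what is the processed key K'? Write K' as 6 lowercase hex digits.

Key "k" = 6b is 1 byte ≤ B = 3; zero-pad to 3 bytes: K' = 6b 00 00.

6b0000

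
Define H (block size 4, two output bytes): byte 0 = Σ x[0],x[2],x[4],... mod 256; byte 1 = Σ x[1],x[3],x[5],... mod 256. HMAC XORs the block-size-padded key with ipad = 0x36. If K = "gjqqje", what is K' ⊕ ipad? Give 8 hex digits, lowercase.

Key "gjqqje" = 67 6a 71 71 6a 65 is 6 bytes > B = 4, so hash it first: H(key) = 42 40, then zero-pad to 4 bytes: K' = 42 40 00 00.
XOR each byte with 0x36: 42⊕36=74, 40⊕36=76, 00⊕36=36, 00⊕36=36.

74763636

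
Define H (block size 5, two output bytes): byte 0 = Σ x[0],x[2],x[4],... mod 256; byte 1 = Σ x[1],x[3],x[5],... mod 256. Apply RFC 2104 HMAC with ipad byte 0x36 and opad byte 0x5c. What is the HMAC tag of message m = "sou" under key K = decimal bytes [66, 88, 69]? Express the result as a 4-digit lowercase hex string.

Key decimal bytes [66, 88, 69] = 42 58 45 is 3 bytes ≤ B = 5; zero-pad to 5 bytes: K' = 42 58 45 00 00.
K' ⊕ ipad = 74 6e 73 36 36.  K' ⊕ opad = 1e 04 19 5c 5c.
Inner input = (K'⊕ipad) ∥ m = 74 6e 73 36 36 ∥ 73 6f 75.
Inner hash: even-index sum = 396 mod 256 = 140; odd-index sum = 396 mod 256 = 140 → 8c 8c.
Outer input = (K'⊕opad) ∥ inner = 1e 04 19 5c 5c ∥ 8c 8c.
Outer hash (tag): even-index sum = 287 mod 256 = 31; odd-index sum = 236 mod 256 = 236 → 1f ec.

1fec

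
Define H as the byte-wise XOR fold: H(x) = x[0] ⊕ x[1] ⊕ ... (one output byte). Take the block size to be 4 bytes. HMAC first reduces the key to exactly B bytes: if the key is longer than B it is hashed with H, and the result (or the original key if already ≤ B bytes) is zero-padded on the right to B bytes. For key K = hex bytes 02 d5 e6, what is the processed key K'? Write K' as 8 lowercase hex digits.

Key hex bytes 02 d5 e6 is 3 bytes ≤ B = 4; zero-pad to 4 bytes: K' = 02 d5 e6 00.

02d5e600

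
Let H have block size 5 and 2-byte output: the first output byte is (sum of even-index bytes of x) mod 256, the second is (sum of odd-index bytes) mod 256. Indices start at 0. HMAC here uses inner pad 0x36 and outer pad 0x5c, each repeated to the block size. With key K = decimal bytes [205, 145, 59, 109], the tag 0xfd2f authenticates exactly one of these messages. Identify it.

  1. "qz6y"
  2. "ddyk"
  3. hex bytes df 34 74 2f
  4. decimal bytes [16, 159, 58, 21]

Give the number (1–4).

Key decimal bytes [205, 145, 59, 109] = cd 91 3b 6d is 4 bytes ≤ B = 5; zero-pad to 5 bytes: K' = cd 91 3b 6d 00.
K' ⊕ ipad = fb a7 0d 5b 36; K' ⊕ opad = 91 cd 67 31 5c.
m1: inner = H(fb a7 0d 5b 36 71 7a 36 79) = 31 a9; tag = H(91 cd 67 31 5c 31 a9) = fd2f ← matches
m2: inner = H(fb a7 0d 5b 36 64 64 79 6b) = 0d df; tag = H(91 cd 67 31 5c 0d df) = 330b
m3: inner = H(fb a7 0d 5b 36 df 34 74 2f) = a1 55; tag = H(91 cd 67 31 5c a1 55) = a99f
m4: inner = H(fb a7 0d 5b 36 10 9f 3a 15) = f2 4c; tag = H(91 cd 67 31 5c f2 4c) = a0f0

1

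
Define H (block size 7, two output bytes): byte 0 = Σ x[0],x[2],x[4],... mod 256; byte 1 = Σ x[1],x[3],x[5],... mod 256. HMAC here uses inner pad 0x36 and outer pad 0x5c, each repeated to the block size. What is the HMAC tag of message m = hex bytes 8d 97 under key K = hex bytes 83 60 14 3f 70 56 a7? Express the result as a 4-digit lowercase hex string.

Key hex bytes 83 60 14 3f 70 56 a7 is exactly B = 7 bytes: K' = 83 60 14 3f 70 56 a7.
K' ⊕ ipad = b5 56 22 09 46 60 91.  K' ⊕ opad = df 3c 48 63 2c 0a fb.
Inner input = (K'⊕ipad) ∥ m = b5 56 22 09 46 60 91 ∥ 8d 97.
Inner hash: even-index sum = 581 mod 256 = 69; odd-index sum = 332 mod 256 = 76 → 45 4c.
Outer input = (K'⊕opad) ∥ inner = df 3c 48 63 2c 0a fb ∥ 45 4c.
Outer hash (tag): even-index sum = 666 mod 256 = 154; odd-index sum = 238 mod 256 = 238 → 9a ee.

9aee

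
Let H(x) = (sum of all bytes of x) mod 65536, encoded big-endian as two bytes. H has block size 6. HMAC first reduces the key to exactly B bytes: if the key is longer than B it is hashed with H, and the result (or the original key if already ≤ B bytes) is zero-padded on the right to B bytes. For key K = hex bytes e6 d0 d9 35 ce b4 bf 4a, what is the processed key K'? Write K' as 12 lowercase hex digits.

|K| = 8 > B = 6, so first hash the key.
H(K): sum = 230+208+217+53+206+180+191+74 = 1359 → 05 4f.
Zero-pad H(K) = 05 4f to 6 bytes: K' = 05 4f 00 00 00 00.

054f00000000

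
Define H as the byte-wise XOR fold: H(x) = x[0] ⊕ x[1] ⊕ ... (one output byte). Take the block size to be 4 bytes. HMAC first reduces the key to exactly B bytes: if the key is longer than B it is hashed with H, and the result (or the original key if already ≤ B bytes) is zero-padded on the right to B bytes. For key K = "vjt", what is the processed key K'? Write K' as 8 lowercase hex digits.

Key "vjt" = 76 6a 74 is 3 bytes ≤ B = 4; zero-pad to 4 bytes: K' = 76 6a 74 00.

766a7400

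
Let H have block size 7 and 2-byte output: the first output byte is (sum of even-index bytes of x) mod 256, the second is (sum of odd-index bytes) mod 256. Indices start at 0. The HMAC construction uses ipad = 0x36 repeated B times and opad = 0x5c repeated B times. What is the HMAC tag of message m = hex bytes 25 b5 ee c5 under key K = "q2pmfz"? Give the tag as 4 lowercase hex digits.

Key "q2pmfz" = 71 32 70 6d 66 7a is 6 bytes ≤ B = 7; zero-pad to 7 bytes: K' = 71 32 70 6d 66 7a 00.
K' ⊕ ipad = 47 04 46 5b 50 4c 36.  K' ⊕ opad = 2d 6e 2c 31 3a 26 5c.
Inner input = (K'⊕ipad) ∥ m = 47 04 46 5b 50 4c 36 ∥ 25 b5 ee c5.
Inner hash: even-index sum = 653 mod 256 = 141; odd-index sum = 446 mod 256 = 190 → 8d be.
Outer input = (K'⊕opad) ∥ inner = 2d 6e 2c 31 3a 26 5c ∥ 8d be.
Outer hash (tag): even-index sum = 429 mod 256 = 173; odd-index sum = 338 mod 256 = 82 → ad 52.

ad52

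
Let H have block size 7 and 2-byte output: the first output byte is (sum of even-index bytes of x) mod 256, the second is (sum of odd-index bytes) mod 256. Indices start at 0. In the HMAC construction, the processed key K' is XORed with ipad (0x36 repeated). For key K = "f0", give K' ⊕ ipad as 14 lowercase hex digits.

50063636363636

Key "f0" = 66 30 is 2 bytes ≤ B = 7; zero-pad to 7 bytes: K' = 66 30 00 00 00 00 00.
XOR each byte with 0x36: 66⊕36=50, 30⊕36=06, 00⊕36=36, 00⊕36=36, 00⊕36=36, 00⊕36=36, 00⊕36=36.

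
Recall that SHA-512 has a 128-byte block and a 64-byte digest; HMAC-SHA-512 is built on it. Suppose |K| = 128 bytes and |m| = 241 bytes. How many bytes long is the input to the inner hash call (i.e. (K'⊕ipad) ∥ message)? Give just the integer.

369

Key is 128 ≤ 128 bytes, zero-padded: |K'| = 128.
Inner input = (K'⊕ipad) ∥ m → 128 + 241 = 369 bytes.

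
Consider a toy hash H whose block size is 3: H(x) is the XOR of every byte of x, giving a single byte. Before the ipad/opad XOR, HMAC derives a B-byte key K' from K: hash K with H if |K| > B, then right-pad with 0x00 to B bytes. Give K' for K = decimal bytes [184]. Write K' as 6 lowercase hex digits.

Key decimal bytes [184] = b8 is 1 byte ≤ B = 3; zero-pad to 3 bytes: K' = b8 00 00.

b80000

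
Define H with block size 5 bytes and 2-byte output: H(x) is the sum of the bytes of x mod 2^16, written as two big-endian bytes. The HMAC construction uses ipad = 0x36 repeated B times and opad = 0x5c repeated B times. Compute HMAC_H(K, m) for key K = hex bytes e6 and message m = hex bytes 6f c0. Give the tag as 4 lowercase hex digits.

0303

Key hex bytes e6 is 1 byte ≤ B = 5; zero-pad to 5 bytes: K' = e6 00 00 00 00.
K' ⊕ ipad = d0 36 36 36 36.  K' ⊕ opad = ba 5c 5c 5c 5c.
Inner input = (K'⊕ipad) ∥ m = d0 36 36 36 36 ∥ 6f c0.
Inner hash: sum = 208+54+54+54+54+111+192 = 727 → 02 d7.
Outer input = (K'⊕opad) ∥ inner = ba 5c 5c 5c 5c ∥ 02 d7.
Outer hash (tag): sum = 186+92+92+92+92+2+215 = 771 → 03 03.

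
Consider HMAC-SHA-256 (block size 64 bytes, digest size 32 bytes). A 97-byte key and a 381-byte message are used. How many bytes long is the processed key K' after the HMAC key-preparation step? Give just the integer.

64

Key is 97 > 64 bytes, so it is hashed to 32 bytes then zero-padded to 64: |K'| = 64.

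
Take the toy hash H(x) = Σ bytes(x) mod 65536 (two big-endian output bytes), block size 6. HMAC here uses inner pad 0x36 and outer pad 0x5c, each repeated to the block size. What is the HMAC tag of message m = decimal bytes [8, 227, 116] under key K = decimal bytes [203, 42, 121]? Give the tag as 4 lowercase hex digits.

Key decimal bytes [203, 42, 121] = cb 2a 79 is 3 bytes ≤ B = 6; zero-pad to 6 bytes: K' = cb 2a 79 00 00 00.
K' ⊕ ipad = fd 1c 4f 36 36 36.  K' ⊕ opad = 97 76 25 5c 5c 5c.
Inner input = (K'⊕ipad) ∥ m = fd 1c 4f 36 36 36 ∥ 08 e3 74.
Inner hash: sum = 253+28+79+54+54+54+8+227+116 = 873 → 03 69.
Outer input = (K'⊕opad) ∥ inner = 97 76 25 5c 5c 5c ∥ 03 69.
Outer hash (tag): sum = 151+118+37+92+92+92+3+105 = 690 → 02 b2.

02b2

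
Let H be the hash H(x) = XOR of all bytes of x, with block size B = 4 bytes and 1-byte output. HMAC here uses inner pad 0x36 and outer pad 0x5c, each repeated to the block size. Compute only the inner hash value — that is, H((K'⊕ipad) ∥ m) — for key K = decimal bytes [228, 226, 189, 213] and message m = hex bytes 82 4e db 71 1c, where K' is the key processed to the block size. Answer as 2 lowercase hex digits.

Key decimal bytes [228, 226, 189, 213] = e4 e2 bd d5 is exactly B = 4 bytes: K' = e4 e2 bd d5.
K' ⊕ ipad = d2 d4 8b e3.
Inner input = d2 d4 8b e3 ∥ 82 4e db 71 1c.
Inner hash: XOR d2⊕d4⊕8b⊕e3⊕82⊕4e⊕db⊕71⊕1c = 14.

14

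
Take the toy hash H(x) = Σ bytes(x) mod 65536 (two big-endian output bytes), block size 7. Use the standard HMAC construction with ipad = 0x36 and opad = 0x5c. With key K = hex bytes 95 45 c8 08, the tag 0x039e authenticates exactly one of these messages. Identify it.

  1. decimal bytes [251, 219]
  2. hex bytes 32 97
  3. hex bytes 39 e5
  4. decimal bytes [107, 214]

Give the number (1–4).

Key hex bytes 95 45 c8 08 is 4 bytes ≤ B = 7; zero-pad to 7 bytes: K' = 95 45 c8 08 00 00 00.
K' ⊕ ipad = a3 73 fe 3e 36 36 36; K' ⊕ opad = c9 19 94 54 5c 5c 5c.
m1: inner = H(a3 73 fe 3e 36 36 36 fb db) = 04 ca; tag = H(c9 19 94 54 5c 5c 5c 04 ca) = 03ac
m2: inner = H(a3 73 fe 3e 36 36 36 32 97) = 03 bd; tag = H(c9 19 94 54 5c 5c 5c 03 bd) = 039e ← matches
m3: inner = H(a3 73 fe 3e 36 36 36 39 e5) = 04 12; tag = H(c9 19 94 54 5c 5c 5c 04 12) = 02f4
m4: inner = H(a3 73 fe 3e 36 36 36 6b d6) = 04 35; tag = H(c9 19 94 54 5c 5c 5c 04 35) = 0317

2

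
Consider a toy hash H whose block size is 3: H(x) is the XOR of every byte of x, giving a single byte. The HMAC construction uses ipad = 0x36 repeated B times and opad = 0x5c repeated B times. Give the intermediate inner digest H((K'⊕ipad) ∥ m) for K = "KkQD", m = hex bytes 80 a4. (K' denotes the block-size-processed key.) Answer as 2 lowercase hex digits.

27

Key "KkQD" = 4b 6b 51 44 is 4 bytes > B = 3, so hash it first: H(key) = 35, then zero-pad to 3 bytes: K' = 35 00 00.
K' ⊕ ipad = 03 36 36.
Inner input = 03 36 36 ∥ 80 a4.
Inner hash: XOR 03⊕36⊕36⊕80⊕a4 = 27.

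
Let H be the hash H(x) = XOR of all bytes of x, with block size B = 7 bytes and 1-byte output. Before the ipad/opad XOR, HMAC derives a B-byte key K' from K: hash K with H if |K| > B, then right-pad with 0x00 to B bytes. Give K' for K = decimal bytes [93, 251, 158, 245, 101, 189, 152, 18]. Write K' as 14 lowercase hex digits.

9f000000000000

|K| = 8 > B = 7, so first hash the key.
H(K): XOR 5d⊕fb⊕9e⊕f5⊕65⊕bd⊕98⊕12 = 9f.
Zero-pad H(K) = 9f to 7 bytes: K' = 9f 00 00 00 00 00 00.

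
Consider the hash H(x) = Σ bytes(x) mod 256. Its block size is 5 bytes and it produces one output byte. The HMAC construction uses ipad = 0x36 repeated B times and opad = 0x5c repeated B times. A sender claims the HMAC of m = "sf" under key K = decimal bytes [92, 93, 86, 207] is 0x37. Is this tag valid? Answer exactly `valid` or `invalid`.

valid

Key decimal bytes [92, 93, 86, 207] = 5c 5d 56 cf is 4 bytes ≤ B = 5; zero-pad to 5 bytes: K' = 5c 5d 56 cf 00.
K' ⊕ ipad = 6a 6b 60 f9 36; K' ⊕ opad = 00 01 0a 93 5c.
Inner hash: sum = 106+107+96+249+54+115+102 = 829; mod 256 = 61 → 3d.
Outer hash (recomputed tag): sum = 0+1+10+147+92+61 = 311; mod 256 = 55 → 37.
Recomputed tag = 37; claimed = 37 → match.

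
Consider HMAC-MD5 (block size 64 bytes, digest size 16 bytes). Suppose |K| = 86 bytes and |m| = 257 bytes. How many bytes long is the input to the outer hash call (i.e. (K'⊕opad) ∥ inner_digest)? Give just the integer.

Key is 86 > 64 bytes, so it is hashed to 16 bytes then zero-padded to 64: |K'| = 64.
Outer input = (K'⊕opad) ∥ H(inner) → 64 + 16 = 80 bytes.

80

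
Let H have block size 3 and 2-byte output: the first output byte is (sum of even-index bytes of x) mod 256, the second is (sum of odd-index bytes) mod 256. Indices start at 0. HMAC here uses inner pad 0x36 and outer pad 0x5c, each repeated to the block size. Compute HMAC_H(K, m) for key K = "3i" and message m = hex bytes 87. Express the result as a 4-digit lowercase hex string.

Key "3i" = 33 69 is 2 bytes ≤ B = 3; zero-pad to 3 bytes: K' = 33 69 00.
K' ⊕ ipad = 05 5f 36.  K' ⊕ opad = 6f 35 5c.
Inner input = (K'⊕ipad) ∥ m = 05 5f 36 ∥ 87.
Inner hash: even-index sum = 59 mod 256 = 59; odd-index sum = 230 mod 256 = 230 → 3b e6.
Outer input = (K'⊕opad) ∥ inner = 6f 35 5c ∥ 3b e6.
Outer hash (tag): even-index sum = 433 mod 256 = 177; odd-index sum = 112 mod 256 = 112 → b1 70.

b170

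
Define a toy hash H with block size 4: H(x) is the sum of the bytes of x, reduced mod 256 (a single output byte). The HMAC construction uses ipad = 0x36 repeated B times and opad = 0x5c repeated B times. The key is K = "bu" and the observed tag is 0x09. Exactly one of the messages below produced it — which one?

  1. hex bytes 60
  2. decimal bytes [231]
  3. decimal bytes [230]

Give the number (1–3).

2

Key "bu" = 62 75 is 2 bytes ≤ B = 4; zero-pad to 4 bytes: K' = 62 75 00 00.
K' ⊕ ipad = 54 43 36 36; K' ⊕ opad = 3e 29 5c 5c.
m1: inner = H(54 43 36 36 60) = 63; tag = H(3e 29 5c 5c 63) = 82
m2: inner = H(54 43 36 36 e7) = ea; tag = H(3e 29 5c 5c ea) = 09 ← matches
m3: inner = H(54 43 36 36 e6) = e9; tag = H(3e 29 5c 5c e9) = 08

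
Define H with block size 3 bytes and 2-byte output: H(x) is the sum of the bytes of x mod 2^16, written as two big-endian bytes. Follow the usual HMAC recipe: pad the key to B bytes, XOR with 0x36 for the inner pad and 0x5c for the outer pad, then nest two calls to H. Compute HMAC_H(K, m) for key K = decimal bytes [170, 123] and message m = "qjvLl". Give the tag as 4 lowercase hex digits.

01a4

Key decimal bytes [170, 123] = aa 7b is 2 bytes ≤ B = 3; zero-pad to 3 bytes: K' = aa 7b 00.
K' ⊕ ipad = 9c 4d 36.  K' ⊕ opad = f6 27 5c.
Inner input = (K'⊕ipad) ∥ m = 9c 4d 36 ∥ 71 6a 76 4c 6c.
Inner hash: sum = 156+77+54+113+106+118+76+108 = 808 → 03 28.
Outer input = (K'⊕opad) ∥ inner = f6 27 5c ∥ 03 28.
Outer hash (tag): sum = 246+39+92+3+40 = 420 → 01 a4.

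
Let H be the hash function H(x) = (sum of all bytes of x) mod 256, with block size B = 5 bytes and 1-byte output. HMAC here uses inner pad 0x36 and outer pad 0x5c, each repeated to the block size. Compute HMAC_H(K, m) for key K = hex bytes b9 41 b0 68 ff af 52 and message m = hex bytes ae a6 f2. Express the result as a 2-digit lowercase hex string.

00

Key hex bytes b9 41 b0 68 ff af 52 is 7 bytes > B = 5, so hash it first: H(key) = 12, then zero-pad to 5 bytes: K' = 12 00 00 00 00.
K' ⊕ ipad = 24 36 36 36 36.  K' ⊕ opad = 4e 5c 5c 5c 5c.
Inner input = (K'⊕ipad) ∥ m = 24 36 36 36 36 ∥ ae a6 f2.
Inner hash: sum = 36+54+54+54+54+174+166+242 = 834; mod 256 = 66 → 42.
Outer input = (K'⊕opad) ∥ inner = 4e 5c 5c 5c 5c ∥ 42.
Outer hash (tag): sum = 78+92+92+92+92+66 = 512; mod 256 = 0 → 00.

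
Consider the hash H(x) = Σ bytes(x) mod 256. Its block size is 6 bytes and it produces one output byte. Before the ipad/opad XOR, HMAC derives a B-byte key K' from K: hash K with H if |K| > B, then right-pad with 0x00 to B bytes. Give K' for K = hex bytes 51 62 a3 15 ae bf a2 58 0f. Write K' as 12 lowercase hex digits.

e10000000000

|K| = 9 > B = 6, so first hash the key.
H(K): sum = 81+98+163+21+174+191+162+88+15 = 993; mod 256 = 225 → e1.
Zero-pad H(K) = e1 to 6 bytes: K' = e1 00 00 00 00 00.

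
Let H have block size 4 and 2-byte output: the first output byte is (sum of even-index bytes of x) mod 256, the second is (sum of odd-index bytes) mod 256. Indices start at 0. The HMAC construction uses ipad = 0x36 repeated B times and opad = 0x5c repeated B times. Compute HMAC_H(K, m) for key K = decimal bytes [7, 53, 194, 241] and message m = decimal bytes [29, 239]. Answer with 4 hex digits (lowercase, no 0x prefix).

3bcf

Key decimal bytes [7, 53, 194, 241] = 07 35 c2 f1 is exactly B = 4 bytes: K' = 07 35 c2 f1.
K' ⊕ ipad = 31 03 f4 c7.  K' ⊕ opad = 5b 69 9e ad.
Inner input = (K'⊕ipad) ∥ m = 31 03 f4 c7 ∥ 1d ef.
Inner hash: even-index sum = 322 mod 256 = 66; odd-index sum = 441 mod 256 = 185 → 42 b9.
Outer input = (K'⊕opad) ∥ inner = 5b 69 9e ad ∥ 42 b9.
Outer hash (tag): even-index sum = 315 mod 256 = 59; odd-index sum = 463 mod 256 = 207 → 3b cf.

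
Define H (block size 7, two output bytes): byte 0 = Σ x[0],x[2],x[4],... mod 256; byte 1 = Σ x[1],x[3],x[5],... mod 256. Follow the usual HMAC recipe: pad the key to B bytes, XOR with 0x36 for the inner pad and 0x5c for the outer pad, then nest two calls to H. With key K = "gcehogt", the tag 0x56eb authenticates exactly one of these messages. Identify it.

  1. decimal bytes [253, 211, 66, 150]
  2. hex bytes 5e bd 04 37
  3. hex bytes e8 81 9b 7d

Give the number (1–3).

3

Key "gcehogt" = 67 63 65 68 6f 67 74 is exactly B = 7 bytes: K' = 67 63 65 68 6f 67 74.
K' ⊕ ipad = 51 55 53 5e 59 51 42; K' ⊕ opad = 3b 3f 39 34 33 3b 28.
m1: inner = H(51 55 53 5e 59 51 42 fd d3 42 96) = a8 43; tag = H(3b 3f 39 34 33 3b 28 a8 43) = 1256
m2: inner = H(51 55 53 5e 59 51 42 5e bd 04 37) = 33 66; tag = H(3b 3f 39 34 33 3b 28 33 66) = 35e1
m3: inner = H(51 55 53 5e 59 51 42 e8 81 9b 7d) = 3d 87; tag = H(3b 3f 39 34 33 3b 28 3d 87) = 56eb ← matches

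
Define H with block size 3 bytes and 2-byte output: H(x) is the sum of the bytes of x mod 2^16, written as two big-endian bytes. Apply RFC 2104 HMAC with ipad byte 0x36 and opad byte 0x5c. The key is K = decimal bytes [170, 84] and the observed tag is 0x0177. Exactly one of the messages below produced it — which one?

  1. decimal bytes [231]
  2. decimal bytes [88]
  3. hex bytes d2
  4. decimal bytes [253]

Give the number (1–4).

Key decimal bytes [170, 84] = aa 54 is 2 bytes ≤ B = 3; zero-pad to 3 bytes: K' = aa 54 00.
K' ⊕ ipad = 9c 62 36; K' ⊕ opad = f6 08 5c.
m1: inner = H(9c 62 36 e7) = 02 1b; tag = H(f6 08 5c 02 1b) = 0177 ← matches
m2: inner = H(9c 62 36 58) = 01 8c; tag = H(f6 08 5c 01 8c) = 01e7
m3: inner = H(9c 62 36 d2) = 02 06; tag = H(f6 08 5c 02 06) = 0162
m4: inner = H(9c 62 36 fd) = 02 31; tag = H(f6 08 5c 02 31) = 018d

1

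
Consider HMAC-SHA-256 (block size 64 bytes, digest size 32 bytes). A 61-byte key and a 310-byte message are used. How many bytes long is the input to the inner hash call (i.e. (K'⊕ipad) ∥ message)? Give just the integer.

374

Key is 61 ≤ 64 bytes, zero-padded: |K'| = 64.
Inner input = (K'⊕ipad) ∥ m → 64 + 310 = 374 bytes.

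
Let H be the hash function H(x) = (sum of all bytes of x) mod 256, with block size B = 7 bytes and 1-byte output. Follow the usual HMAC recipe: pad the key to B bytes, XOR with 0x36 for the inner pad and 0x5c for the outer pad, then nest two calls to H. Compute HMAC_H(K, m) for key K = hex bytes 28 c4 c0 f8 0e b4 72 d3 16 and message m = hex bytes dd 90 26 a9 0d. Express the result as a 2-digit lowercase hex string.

49

Key hex bytes 28 c4 c0 f8 0e b4 72 d3 16 is 9 bytes > B = 7, so hash it first: H(key) = c1, then zero-pad to 7 bytes: K' = c1 00 00 00 00 00 00.
K' ⊕ ipad = f7 36 36 36 36 36 36.  K' ⊕ opad = 9d 5c 5c 5c 5c 5c 5c.
Inner input = (K'⊕ipad) ∥ m = f7 36 36 36 36 36 36 ∥ dd 90 26 a9 0d.
Inner hash: sum = 247+54+54+54+54+54+54+221+144+38+169+13 = 1156; mod 256 = 132 → 84.
Outer input = (K'⊕opad) ∥ inner = 9d 5c 5c 5c 5c 5c 5c ∥ 84.
Outer hash (tag): sum = 157+92+92+92+92+92+92+132 = 841; mod 256 = 73 → 49.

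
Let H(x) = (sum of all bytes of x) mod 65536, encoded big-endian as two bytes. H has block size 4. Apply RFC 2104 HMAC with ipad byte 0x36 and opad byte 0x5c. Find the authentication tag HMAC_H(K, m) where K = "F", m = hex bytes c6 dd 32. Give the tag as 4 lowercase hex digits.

Key "F" = 46 is 1 byte ≤ B = 4; zero-pad to 4 bytes: K' = 46 00 00 00.
K' ⊕ ipad = 70 36 36 36.  K' ⊕ opad = 1a 5c 5c 5c.
Inner input = (K'⊕ipad) ∥ m = 70 36 36 36 ∥ c6 dd 32.
Inner hash: sum = 112+54+54+54+198+221+50 = 743 → 02 e7.
Outer input = (K'⊕opad) ∥ inner = 1a 5c 5c 5c ∥ 02 e7.
Outer hash (tag): sum = 26+92+92+92+2+231 = 535 → 02 17.

0217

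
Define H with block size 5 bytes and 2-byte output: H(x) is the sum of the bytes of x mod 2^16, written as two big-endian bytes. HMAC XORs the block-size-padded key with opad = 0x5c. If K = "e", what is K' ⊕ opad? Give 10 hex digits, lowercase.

395c5c5c5c

Key "e" = 65 is 1 byte ≤ B = 5; zero-pad to 5 bytes: K' = 65 00 00 00 00.
XOR each byte with 0x5c: 65⊕5c=39, 00⊕5c=5c, 00⊕5c=5c, 00⊕5c=5c, 00⊕5c=5c.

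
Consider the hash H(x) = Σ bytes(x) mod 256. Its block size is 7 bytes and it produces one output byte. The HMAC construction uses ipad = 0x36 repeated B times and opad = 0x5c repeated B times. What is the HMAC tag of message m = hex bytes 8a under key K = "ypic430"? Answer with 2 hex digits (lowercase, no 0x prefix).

Key "ypic430" = 79 70 69 63 34 33 30 is exactly B = 7 bytes: K' = 79 70 69 63 34 33 30.
K' ⊕ ipad = 4f 46 5f 55 02 05 06.  K' ⊕ opad = 25 2c 35 3f 68 6f 6c.
Inner input = (K'⊕ipad) ∥ m = 4f 46 5f 55 02 05 06 ∥ 8a.
Inner hash: sum = 79+70+95+85+2+5+6+138 = 480; mod 256 = 224 → e0.
Outer input = (K'⊕opad) ∥ inner = 25 2c 35 3f 68 6f 6c ∥ e0.
Outer hash (tag): sum = 37+44+53+63+104+111+108+224 = 744; mod 256 = 232 → e8.

e8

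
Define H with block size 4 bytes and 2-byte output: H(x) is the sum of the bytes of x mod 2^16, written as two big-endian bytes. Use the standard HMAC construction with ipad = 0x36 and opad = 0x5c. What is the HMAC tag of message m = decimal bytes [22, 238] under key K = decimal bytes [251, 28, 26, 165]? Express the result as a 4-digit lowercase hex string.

02e2

Key decimal bytes [251, 28, 26, 165] = fb 1c 1a a5 is exactly B = 4 bytes: K' = fb 1c 1a a5.
K' ⊕ ipad = cd 2a 2c 93.  K' ⊕ opad = a7 40 46 f9.
Inner input = (K'⊕ipad) ∥ m = cd 2a 2c 93 ∥ 16 ee.
Inner hash: sum = 205+42+44+147+22+238 = 698 → 02 ba.
Outer input = (K'⊕opad) ∥ inner = a7 40 46 f9 ∥ 02 ba.
Outer hash (tag): sum = 167+64+70+249+2+186 = 738 → 02 e2.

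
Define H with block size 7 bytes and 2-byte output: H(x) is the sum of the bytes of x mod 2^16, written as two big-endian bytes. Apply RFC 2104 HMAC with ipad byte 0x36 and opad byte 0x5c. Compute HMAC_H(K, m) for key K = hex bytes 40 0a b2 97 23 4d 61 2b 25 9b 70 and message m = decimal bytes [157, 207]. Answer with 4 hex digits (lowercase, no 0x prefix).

Key hex bytes 40 0a b2 97 23 4d 61 2b 25 9b 70 is 11 bytes > B = 7, so hash it first: H(key) = 03 bf, then zero-pad to 7 bytes: K' = 03 bf 00 00 00 00 00.
K' ⊕ ipad = 35 89 36 36 36 36 36.  K' ⊕ opad = 5f e3 5c 5c 5c 5c 5c.
Inner input = (K'⊕ipad) ∥ m = 35 89 36 36 36 36 36 ∥ 9d cf.
Inner hash: sum = 53+137+54+54+54+54+54+157+207 = 824 → 03 38.
Outer input = (K'⊕opad) ∥ inner = 5f e3 5c 5c 5c 5c 5c ∥ 03 38.
Outer hash (tag): sum = 95+227+92+92+92+92+92+3+56 = 841 → 03 49.

0349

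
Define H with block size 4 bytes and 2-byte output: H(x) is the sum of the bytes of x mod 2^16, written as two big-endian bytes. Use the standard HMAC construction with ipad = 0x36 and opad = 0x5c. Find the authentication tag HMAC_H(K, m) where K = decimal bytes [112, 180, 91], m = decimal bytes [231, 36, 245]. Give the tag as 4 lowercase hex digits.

01e5

Key decimal bytes [112, 180, 91] = 70 b4 5b is 3 bytes ≤ B = 4; zero-pad to 4 bytes: K' = 70 b4 5b 00.
K' ⊕ ipad = 46 82 6d 36.  K' ⊕ opad = 2c e8 07 5c.
Inner input = (K'⊕ipad) ∥ m = 46 82 6d 36 ∥ e7 24 f5.
Inner hash: sum = 70+130+109+54+231+36+245 = 875 → 03 6b.
Outer input = (K'⊕opad) ∥ inner = 2c e8 07 5c ∥ 03 6b.
Outer hash (tag): sum = 44+232+7+92+3+107 = 485 → 01 e5.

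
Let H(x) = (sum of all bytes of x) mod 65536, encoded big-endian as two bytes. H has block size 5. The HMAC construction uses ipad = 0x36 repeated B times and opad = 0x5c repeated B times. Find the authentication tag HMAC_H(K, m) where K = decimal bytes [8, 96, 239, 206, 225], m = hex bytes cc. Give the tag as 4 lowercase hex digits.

029e

Key decimal bytes [8, 96, 239, 206, 225] = 08 60 ef ce e1 is exactly B = 5 bytes: K' = 08 60 ef ce e1.
K' ⊕ ipad = 3e 56 d9 f8 d7.  K' ⊕ opad = 54 3c b3 92 bd.
Inner input = (K'⊕ipad) ∥ m = 3e 56 d9 f8 d7 ∥ cc.
Inner hash: sum = 62+86+217+248+215+204 = 1032 → 04 08.
Outer input = (K'⊕opad) ∥ inner = 54 3c b3 92 bd ∥ 04 08.
Outer hash (tag): sum = 84+60+179+146+189+4+8 = 670 → 02 9e.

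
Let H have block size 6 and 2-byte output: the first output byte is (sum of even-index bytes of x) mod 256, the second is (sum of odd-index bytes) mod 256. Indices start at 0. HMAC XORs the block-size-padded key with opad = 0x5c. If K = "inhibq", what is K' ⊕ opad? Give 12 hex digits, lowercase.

Key "inhibq" = 69 6e 68 69 62 71 is exactly B = 6 bytes: K' = 69 6e 68 69 62 71.
XOR each byte with 0x5c: 69⊕5c=35, 6e⊕5c=32, 68⊕5c=34, 69⊕5c=35, 62⊕5c=3e, 71⊕5c=2d.

353234353e2d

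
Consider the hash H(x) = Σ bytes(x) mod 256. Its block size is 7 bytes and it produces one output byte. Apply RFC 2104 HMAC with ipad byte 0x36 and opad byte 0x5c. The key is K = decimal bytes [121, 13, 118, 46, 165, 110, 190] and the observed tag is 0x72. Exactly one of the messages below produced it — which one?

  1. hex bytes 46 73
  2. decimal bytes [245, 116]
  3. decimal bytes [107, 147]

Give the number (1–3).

3

Key decimal bytes [121, 13, 118, 46, 165, 110, 190] = 79 0d 76 2e a5 6e be is exactly B = 7 bytes: K' = 79 0d 76 2e a5 6e be.
K' ⊕ ipad = 4f 3b 40 18 93 58 88; K' ⊕ opad = 25 51 2a 72 f9 32 e2.
m1: inner = H(4f 3b 40 18 93 58 88 46 73) = 0e; tag = H(25 51 2a 72 f9 32 e2 0e) = 2d
m2: inner = H(4f 3b 40 18 93 58 88 f5 74) = be; tag = H(25 51 2a 72 f9 32 e2 be) = dd
m3: inner = H(4f 3b 40 18 93 58 88 6b 93) = 53; tag = H(25 51 2a 72 f9 32 e2 53) = 72 ← matches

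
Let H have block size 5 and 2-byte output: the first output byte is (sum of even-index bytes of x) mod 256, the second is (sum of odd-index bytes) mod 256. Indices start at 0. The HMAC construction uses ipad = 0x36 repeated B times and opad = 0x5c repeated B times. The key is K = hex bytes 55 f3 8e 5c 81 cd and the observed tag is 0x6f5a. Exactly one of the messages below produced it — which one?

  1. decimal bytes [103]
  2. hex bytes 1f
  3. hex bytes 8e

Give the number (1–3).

Key hex bytes 55 f3 8e 5c 81 cd is 6 bytes > B = 5, so hash it first: H(key) = 64 1c, then zero-pad to 5 bytes: K' = 64 1c 00 00 00.
K' ⊕ ipad = 52 2a 36 36 36; K' ⊕ opad = 38 40 5c 5c 5c.
m1: inner = H(52 2a 36 36 36 67) = be c7; tag = H(38 40 5c 5c 5c be c7) = b75a
m2: inner = H(52 2a 36 36 36 1f) = be 7f; tag = H(38 40 5c 5c 5c be 7f) = 6f5a ← matches
m3: inner = H(52 2a 36 36 36 8e) = be ee; tag = H(38 40 5c 5c 5c be ee) = de5a

2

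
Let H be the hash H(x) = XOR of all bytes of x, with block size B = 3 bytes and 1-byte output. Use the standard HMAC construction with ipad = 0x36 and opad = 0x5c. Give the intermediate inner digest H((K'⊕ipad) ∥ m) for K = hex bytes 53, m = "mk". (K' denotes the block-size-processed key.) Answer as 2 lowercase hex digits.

63

Key hex bytes 53 is 1 byte ≤ B = 3; zero-pad to 3 bytes: K' = 53 00 00.
K' ⊕ ipad = 65 36 36.
Inner input = 65 36 36 ∥ 6d 6b.
Inner hash: XOR 65⊕36⊕36⊕6d⊕6b = 63.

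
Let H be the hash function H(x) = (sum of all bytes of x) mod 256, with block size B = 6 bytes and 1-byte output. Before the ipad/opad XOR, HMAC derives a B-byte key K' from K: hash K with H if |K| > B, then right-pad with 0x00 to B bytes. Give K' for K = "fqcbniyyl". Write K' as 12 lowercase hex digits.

|K| = 9 > B = 6, so first hash the key.
H(K): sum = 102+113+99+98+110+105+121+121+108 = 977; mod 256 = 209 → d1.
Zero-pad H(K) = d1 to 6 bytes: K' = d1 00 00 00 00 00.

d10000000000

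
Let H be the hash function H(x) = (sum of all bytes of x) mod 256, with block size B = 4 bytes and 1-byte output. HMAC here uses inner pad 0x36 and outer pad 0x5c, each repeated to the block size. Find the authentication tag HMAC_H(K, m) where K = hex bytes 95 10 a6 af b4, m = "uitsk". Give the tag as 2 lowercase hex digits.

70

Key hex bytes 95 10 a6 af b4 is 5 bytes > B = 4, so hash it first: H(key) = ae, then zero-pad to 4 bytes: K' = ae 00 00 00.
K' ⊕ ipad = 98 36 36 36.  K' ⊕ opad = f2 5c 5c 5c.
Inner input = (K'⊕ipad) ∥ m = 98 36 36 36 ∥ 75 69 74 73 6b.
Inner hash: sum = 152+54+54+54+117+105+116+115+107 = 874; mod 256 = 106 → 6a.
Outer input = (K'⊕opad) ∥ inner = f2 5c 5c 5c ∥ 6a.
Outer hash (tag): sum = 242+92+92+92+106 = 624; mod 256 = 112 → 70.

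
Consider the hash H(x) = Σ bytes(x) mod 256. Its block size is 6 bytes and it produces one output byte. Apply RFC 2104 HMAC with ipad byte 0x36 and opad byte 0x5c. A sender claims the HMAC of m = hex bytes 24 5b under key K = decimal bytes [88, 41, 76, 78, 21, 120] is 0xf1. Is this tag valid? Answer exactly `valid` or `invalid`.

invalid

Key decimal bytes [88, 41, 76, 78, 21, 120] = 58 29 4c 4e 15 78 is exactly B = 6 bytes: K' = 58 29 4c 4e 15 78.
K' ⊕ ipad = 6e 1f 7a 78 23 4e; K' ⊕ opad = 04 75 10 12 49 24.
Inner hash: sum = 110+31+122+120+35+78+36+91 = 623; mod 256 = 111 → 6f.
Outer hash (recomputed tag): sum = 4+117+16+18+73+36+111 = 375; mod 256 = 119 → 77.
Recomputed tag = 77; claimed = f1 → mismatch.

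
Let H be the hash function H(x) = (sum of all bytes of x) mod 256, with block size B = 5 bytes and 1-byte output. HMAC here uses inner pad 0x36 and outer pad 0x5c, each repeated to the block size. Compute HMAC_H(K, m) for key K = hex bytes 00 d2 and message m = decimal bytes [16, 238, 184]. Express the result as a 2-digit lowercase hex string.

70

Key hex bytes 00 d2 is 2 bytes ≤ B = 5; zero-pad to 5 bytes: K' = 00 d2 00 00 00.
K' ⊕ ipad = 36 e4 36 36 36.  K' ⊕ opad = 5c 8e 5c 5c 5c.
Inner input = (K'⊕ipad) ∥ m = 36 e4 36 36 36 ∥ 10 ee b8.
Inner hash: sum = 54+228+54+54+54+16+238+184 = 882; mod 256 = 114 → 72.
Outer input = (K'⊕opad) ∥ inner = 5c 8e 5c 5c 5c ∥ 72.
Outer hash (tag): sum = 92+142+92+92+92+114 = 624; mod 256 = 112 → 70.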